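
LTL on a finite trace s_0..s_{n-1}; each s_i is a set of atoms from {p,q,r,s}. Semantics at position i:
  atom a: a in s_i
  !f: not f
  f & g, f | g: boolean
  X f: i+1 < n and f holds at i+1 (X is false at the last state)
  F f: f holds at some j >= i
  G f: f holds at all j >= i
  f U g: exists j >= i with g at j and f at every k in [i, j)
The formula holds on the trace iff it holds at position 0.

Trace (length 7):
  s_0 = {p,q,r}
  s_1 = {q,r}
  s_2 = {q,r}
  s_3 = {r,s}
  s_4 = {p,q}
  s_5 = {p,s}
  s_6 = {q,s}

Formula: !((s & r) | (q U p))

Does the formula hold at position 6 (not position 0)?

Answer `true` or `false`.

s_0={p,q,r}: !((s & r) | (q U p))=False ((s & r) | (q U p))=True (s & r)=False s=False r=True (q U p)=True q=True p=True
s_1={q,r}: !((s & r) | (q U p))=True ((s & r) | (q U p))=False (s & r)=False s=False r=True (q U p)=False q=True p=False
s_2={q,r}: !((s & r) | (q U p))=True ((s & r) | (q U p))=False (s & r)=False s=False r=True (q U p)=False q=True p=False
s_3={r,s}: !((s & r) | (q U p))=False ((s & r) | (q U p))=True (s & r)=True s=True r=True (q U p)=False q=False p=False
s_4={p,q}: !((s & r) | (q U p))=False ((s & r) | (q U p))=True (s & r)=False s=False r=False (q U p)=True q=True p=True
s_5={p,s}: !((s & r) | (q U p))=False ((s & r) | (q U p))=True (s & r)=False s=True r=False (q U p)=True q=False p=True
s_6={q,s}: !((s & r) | (q U p))=True ((s & r) | (q U p))=False (s & r)=False s=True r=False (q U p)=False q=True p=False
Evaluating at position 6: result = True

Answer: true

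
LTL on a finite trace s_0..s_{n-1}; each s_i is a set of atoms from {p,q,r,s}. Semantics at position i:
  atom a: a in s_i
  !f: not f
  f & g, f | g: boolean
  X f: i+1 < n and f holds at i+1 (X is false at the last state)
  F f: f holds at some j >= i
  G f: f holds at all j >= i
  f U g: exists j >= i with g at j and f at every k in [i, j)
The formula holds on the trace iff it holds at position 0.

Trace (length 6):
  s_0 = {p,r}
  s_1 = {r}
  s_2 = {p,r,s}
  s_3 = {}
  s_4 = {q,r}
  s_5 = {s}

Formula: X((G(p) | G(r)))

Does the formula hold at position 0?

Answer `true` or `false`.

Answer: false

Derivation:
s_0={p,r}: X((G(p) | G(r)))=False (G(p) | G(r))=False G(p)=False p=True G(r)=False r=True
s_1={r}: X((G(p) | G(r)))=False (G(p) | G(r))=False G(p)=False p=False G(r)=False r=True
s_2={p,r,s}: X((G(p) | G(r)))=False (G(p) | G(r))=False G(p)=False p=True G(r)=False r=True
s_3={}: X((G(p) | G(r)))=False (G(p) | G(r))=False G(p)=False p=False G(r)=False r=False
s_4={q,r}: X((G(p) | G(r)))=False (G(p) | G(r))=False G(p)=False p=False G(r)=False r=True
s_5={s}: X((G(p) | G(r)))=False (G(p) | G(r))=False G(p)=False p=False G(r)=False r=False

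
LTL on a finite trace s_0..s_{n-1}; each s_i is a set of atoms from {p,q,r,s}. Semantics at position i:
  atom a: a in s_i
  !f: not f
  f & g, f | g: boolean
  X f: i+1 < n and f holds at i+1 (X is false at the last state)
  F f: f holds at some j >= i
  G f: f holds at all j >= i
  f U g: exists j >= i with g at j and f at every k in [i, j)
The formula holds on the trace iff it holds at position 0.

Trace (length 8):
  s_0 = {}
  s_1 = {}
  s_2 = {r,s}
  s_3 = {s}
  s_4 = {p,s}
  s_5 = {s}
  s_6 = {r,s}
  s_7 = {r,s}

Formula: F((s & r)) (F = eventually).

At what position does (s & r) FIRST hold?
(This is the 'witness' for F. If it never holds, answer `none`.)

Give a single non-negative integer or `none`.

s_0={}: (s & r)=False s=False r=False
s_1={}: (s & r)=False s=False r=False
s_2={r,s}: (s & r)=True s=True r=True
s_3={s}: (s & r)=False s=True r=False
s_4={p,s}: (s & r)=False s=True r=False
s_5={s}: (s & r)=False s=True r=False
s_6={r,s}: (s & r)=True s=True r=True
s_7={r,s}: (s & r)=True s=True r=True
F((s & r)) holds; first witness at position 2.

Answer: 2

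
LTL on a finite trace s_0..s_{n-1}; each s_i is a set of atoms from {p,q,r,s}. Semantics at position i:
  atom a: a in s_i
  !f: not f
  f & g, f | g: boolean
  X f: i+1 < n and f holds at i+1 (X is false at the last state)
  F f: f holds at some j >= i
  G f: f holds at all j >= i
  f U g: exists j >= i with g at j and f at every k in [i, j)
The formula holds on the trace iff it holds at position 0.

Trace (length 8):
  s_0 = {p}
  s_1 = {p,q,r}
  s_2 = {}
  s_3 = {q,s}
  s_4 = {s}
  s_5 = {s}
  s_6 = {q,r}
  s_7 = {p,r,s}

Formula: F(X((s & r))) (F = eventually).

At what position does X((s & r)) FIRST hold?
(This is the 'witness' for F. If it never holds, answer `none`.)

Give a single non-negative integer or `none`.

s_0={p}: X((s & r))=False (s & r)=False s=False r=False
s_1={p,q,r}: X((s & r))=False (s & r)=False s=False r=True
s_2={}: X((s & r))=False (s & r)=False s=False r=False
s_3={q,s}: X((s & r))=False (s & r)=False s=True r=False
s_4={s}: X((s & r))=False (s & r)=False s=True r=False
s_5={s}: X((s & r))=False (s & r)=False s=True r=False
s_6={q,r}: X((s & r))=True (s & r)=False s=False r=True
s_7={p,r,s}: X((s & r))=False (s & r)=True s=True r=True
F(X((s & r))) holds; first witness at position 6.

Answer: 6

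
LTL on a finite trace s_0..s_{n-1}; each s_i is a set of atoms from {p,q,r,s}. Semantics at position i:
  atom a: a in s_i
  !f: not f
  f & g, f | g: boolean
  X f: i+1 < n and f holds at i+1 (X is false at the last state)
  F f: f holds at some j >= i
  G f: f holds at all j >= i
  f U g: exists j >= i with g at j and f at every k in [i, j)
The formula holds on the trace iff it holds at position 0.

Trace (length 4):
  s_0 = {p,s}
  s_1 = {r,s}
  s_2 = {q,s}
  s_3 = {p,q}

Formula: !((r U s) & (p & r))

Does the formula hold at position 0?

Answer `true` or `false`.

Answer: true

Derivation:
s_0={p,s}: !((r U s) & (p & r))=True ((r U s) & (p & r))=False (r U s)=True r=False s=True (p & r)=False p=True
s_1={r,s}: !((r U s) & (p & r))=True ((r U s) & (p & r))=False (r U s)=True r=True s=True (p & r)=False p=False
s_2={q,s}: !((r U s) & (p & r))=True ((r U s) & (p & r))=False (r U s)=True r=False s=True (p & r)=False p=False
s_3={p,q}: !((r U s) & (p & r))=True ((r U s) & (p & r))=False (r U s)=False r=False s=False (p & r)=False p=True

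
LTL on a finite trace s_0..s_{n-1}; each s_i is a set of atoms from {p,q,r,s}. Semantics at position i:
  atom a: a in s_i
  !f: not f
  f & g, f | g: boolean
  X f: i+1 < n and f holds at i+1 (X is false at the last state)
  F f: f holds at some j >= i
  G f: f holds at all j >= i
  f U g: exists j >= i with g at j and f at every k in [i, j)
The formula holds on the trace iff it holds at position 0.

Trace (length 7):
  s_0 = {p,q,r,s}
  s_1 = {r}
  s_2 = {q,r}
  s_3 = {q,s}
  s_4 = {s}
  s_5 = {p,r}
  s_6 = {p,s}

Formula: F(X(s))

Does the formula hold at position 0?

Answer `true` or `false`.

s_0={p,q,r,s}: F(X(s))=True X(s)=False s=True
s_1={r}: F(X(s))=True X(s)=False s=False
s_2={q,r}: F(X(s))=True X(s)=True s=False
s_3={q,s}: F(X(s))=True X(s)=True s=True
s_4={s}: F(X(s))=True X(s)=False s=True
s_5={p,r}: F(X(s))=True X(s)=True s=False
s_6={p,s}: F(X(s))=False X(s)=False s=True

Answer: true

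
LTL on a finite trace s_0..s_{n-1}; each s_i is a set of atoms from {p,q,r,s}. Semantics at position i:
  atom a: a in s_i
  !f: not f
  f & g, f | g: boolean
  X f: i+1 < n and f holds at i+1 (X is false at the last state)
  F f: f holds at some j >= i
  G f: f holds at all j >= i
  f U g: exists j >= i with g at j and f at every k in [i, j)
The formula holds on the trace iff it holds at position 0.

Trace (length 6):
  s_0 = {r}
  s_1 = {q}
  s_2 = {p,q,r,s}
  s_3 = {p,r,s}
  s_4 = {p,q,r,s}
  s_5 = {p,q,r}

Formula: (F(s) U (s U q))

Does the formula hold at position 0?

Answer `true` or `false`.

Answer: true

Derivation:
s_0={r}: (F(s) U (s U q))=True F(s)=True s=False (s U q)=False q=False
s_1={q}: (F(s) U (s U q))=True F(s)=True s=False (s U q)=True q=True
s_2={p,q,r,s}: (F(s) U (s U q))=True F(s)=True s=True (s U q)=True q=True
s_3={p,r,s}: (F(s) U (s U q))=True F(s)=True s=True (s U q)=True q=False
s_4={p,q,r,s}: (F(s) U (s U q))=True F(s)=True s=True (s U q)=True q=True
s_5={p,q,r}: (F(s) U (s U q))=True F(s)=False s=False (s U q)=True q=True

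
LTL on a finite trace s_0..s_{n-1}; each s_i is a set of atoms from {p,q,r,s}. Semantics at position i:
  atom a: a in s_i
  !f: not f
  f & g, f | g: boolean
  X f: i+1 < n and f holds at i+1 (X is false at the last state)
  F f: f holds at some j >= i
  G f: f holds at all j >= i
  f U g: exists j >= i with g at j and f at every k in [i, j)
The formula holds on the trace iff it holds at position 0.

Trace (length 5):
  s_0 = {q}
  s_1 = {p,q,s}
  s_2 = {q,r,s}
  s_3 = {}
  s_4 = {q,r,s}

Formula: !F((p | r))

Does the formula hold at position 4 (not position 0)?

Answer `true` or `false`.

s_0={q}: !F((p | r))=False F((p | r))=True (p | r)=False p=False r=False
s_1={p,q,s}: !F((p | r))=False F((p | r))=True (p | r)=True p=True r=False
s_2={q,r,s}: !F((p | r))=False F((p | r))=True (p | r)=True p=False r=True
s_3={}: !F((p | r))=False F((p | r))=True (p | r)=False p=False r=False
s_4={q,r,s}: !F((p | r))=False F((p | r))=True (p | r)=True p=False r=True
Evaluating at position 4: result = False

Answer: false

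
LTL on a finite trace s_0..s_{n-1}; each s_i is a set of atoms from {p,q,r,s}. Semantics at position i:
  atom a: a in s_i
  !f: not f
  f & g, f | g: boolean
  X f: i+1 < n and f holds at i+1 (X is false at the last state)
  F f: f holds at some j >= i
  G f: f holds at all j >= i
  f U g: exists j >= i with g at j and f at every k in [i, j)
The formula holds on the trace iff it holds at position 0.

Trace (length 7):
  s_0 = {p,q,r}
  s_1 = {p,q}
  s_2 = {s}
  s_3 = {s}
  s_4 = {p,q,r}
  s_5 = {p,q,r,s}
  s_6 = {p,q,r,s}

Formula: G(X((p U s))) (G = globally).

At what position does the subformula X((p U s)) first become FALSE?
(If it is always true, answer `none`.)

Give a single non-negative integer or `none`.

Answer: 6

Derivation:
s_0={p,q,r}: X((p U s))=True (p U s)=True p=True s=False
s_1={p,q}: X((p U s))=True (p U s)=True p=True s=False
s_2={s}: X((p U s))=True (p U s)=True p=False s=True
s_3={s}: X((p U s))=True (p U s)=True p=False s=True
s_4={p,q,r}: X((p U s))=True (p U s)=True p=True s=False
s_5={p,q,r,s}: X((p U s))=True (p U s)=True p=True s=True
s_6={p,q,r,s}: X((p U s))=False (p U s)=True p=True s=True
G(X((p U s))) holds globally = False
First violation at position 6.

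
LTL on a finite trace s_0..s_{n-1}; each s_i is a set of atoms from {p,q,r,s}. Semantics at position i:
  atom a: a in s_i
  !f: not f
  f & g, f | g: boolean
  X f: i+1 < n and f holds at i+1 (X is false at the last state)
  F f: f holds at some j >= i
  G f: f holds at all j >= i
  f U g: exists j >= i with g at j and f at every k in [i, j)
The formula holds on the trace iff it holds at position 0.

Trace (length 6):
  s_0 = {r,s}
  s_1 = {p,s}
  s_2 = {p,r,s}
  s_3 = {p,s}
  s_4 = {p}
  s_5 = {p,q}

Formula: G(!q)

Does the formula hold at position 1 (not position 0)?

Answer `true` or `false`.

Answer: false

Derivation:
s_0={r,s}: G(!q)=False !q=True q=False
s_1={p,s}: G(!q)=False !q=True q=False
s_2={p,r,s}: G(!q)=False !q=True q=False
s_3={p,s}: G(!q)=False !q=True q=False
s_4={p}: G(!q)=False !q=True q=False
s_5={p,q}: G(!q)=False !q=False q=True
Evaluating at position 1: result = False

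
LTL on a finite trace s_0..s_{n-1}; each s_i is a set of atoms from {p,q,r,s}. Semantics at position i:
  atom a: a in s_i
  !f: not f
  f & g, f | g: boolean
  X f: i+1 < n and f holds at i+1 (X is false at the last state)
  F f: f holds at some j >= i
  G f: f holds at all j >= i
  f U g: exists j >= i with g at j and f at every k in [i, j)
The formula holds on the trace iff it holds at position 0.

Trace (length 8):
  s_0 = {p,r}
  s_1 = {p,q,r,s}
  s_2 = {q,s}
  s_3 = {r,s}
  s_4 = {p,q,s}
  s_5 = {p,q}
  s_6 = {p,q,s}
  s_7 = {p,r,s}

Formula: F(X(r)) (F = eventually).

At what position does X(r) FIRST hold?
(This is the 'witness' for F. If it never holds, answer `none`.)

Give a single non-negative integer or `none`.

s_0={p,r}: X(r)=True r=True
s_1={p,q,r,s}: X(r)=False r=True
s_2={q,s}: X(r)=True r=False
s_3={r,s}: X(r)=False r=True
s_4={p,q,s}: X(r)=False r=False
s_5={p,q}: X(r)=False r=False
s_6={p,q,s}: X(r)=True r=False
s_7={p,r,s}: X(r)=False r=True
F(X(r)) holds; first witness at position 0.

Answer: 0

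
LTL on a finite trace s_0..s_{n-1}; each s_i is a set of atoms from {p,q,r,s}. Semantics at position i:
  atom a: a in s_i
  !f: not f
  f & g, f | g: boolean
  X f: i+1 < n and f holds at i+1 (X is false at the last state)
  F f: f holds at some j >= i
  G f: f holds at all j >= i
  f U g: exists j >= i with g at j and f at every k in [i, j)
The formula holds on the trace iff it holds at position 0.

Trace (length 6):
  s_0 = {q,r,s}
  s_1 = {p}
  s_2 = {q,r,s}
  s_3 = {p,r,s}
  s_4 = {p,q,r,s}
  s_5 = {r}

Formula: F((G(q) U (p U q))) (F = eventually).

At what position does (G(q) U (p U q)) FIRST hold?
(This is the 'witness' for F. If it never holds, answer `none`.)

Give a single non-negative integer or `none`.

s_0={q,r,s}: (G(q) U (p U q))=True G(q)=False q=True (p U q)=True p=False
s_1={p}: (G(q) U (p U q))=True G(q)=False q=False (p U q)=True p=True
s_2={q,r,s}: (G(q) U (p U q))=True G(q)=False q=True (p U q)=True p=False
s_3={p,r,s}: (G(q) U (p U q))=True G(q)=False q=False (p U q)=True p=True
s_4={p,q,r,s}: (G(q) U (p U q))=True G(q)=False q=True (p U q)=True p=True
s_5={r}: (G(q) U (p U q))=False G(q)=False q=False (p U q)=False p=False
F((G(q) U (p U q))) holds; first witness at position 0.

Answer: 0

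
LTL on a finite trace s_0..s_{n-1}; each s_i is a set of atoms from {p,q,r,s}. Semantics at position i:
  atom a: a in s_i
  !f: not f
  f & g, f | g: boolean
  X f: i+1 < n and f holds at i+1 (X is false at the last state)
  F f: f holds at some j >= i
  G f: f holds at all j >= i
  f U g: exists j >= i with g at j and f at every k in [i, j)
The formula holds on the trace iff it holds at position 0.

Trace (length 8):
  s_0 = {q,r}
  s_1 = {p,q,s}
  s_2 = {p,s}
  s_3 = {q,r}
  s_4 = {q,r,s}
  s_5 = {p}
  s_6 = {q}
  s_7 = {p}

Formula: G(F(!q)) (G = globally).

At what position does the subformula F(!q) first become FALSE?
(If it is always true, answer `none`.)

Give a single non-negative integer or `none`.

Answer: none

Derivation:
s_0={q,r}: F(!q)=True !q=False q=True
s_1={p,q,s}: F(!q)=True !q=False q=True
s_2={p,s}: F(!q)=True !q=True q=False
s_3={q,r}: F(!q)=True !q=False q=True
s_4={q,r,s}: F(!q)=True !q=False q=True
s_5={p}: F(!q)=True !q=True q=False
s_6={q}: F(!q)=True !q=False q=True
s_7={p}: F(!q)=True !q=True q=False
G(F(!q)) holds globally = True
No violation — formula holds at every position.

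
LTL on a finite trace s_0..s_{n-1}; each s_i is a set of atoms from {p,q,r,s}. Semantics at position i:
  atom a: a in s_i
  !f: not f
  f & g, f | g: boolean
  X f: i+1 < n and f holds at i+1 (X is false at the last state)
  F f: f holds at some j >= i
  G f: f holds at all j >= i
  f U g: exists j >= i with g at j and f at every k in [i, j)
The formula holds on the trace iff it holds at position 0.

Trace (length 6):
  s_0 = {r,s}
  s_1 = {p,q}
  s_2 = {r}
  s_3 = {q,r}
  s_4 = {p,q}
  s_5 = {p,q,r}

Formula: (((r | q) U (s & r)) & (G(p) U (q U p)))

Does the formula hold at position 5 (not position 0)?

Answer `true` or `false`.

Answer: false

Derivation:
s_0={r,s}: (((r | q) U (s & r)) & (G(p) U (q U p)))=False ((r | q) U (s & r))=True (r | q)=True r=True q=False (s & r)=True s=True (G(p) U (q U p))=False G(p)=False p=False (q U p)=False
s_1={p,q}: (((r | q) U (s & r)) & (G(p) U (q U p)))=False ((r | q) U (s & r))=False (r | q)=True r=False q=True (s & r)=False s=False (G(p) U (q U p))=True G(p)=False p=True (q U p)=True
s_2={r}: (((r | q) U (s & r)) & (G(p) U (q U p)))=False ((r | q) U (s & r))=False (r | q)=True r=True q=False (s & r)=False s=False (G(p) U (q U p))=False G(p)=False p=False (q U p)=False
s_3={q,r}: (((r | q) U (s & r)) & (G(p) U (q U p)))=False ((r | q) U (s & r))=False (r | q)=True r=True q=True (s & r)=False s=False (G(p) U (q U p))=True G(p)=False p=False (q U p)=True
s_4={p,q}: (((r | q) U (s & r)) & (G(p) U (q U p)))=False ((r | q) U (s & r))=False (r | q)=True r=False q=True (s & r)=False s=False (G(p) U (q U p))=True G(p)=True p=True (q U p)=True
s_5={p,q,r}: (((r | q) U (s & r)) & (G(p) U (q U p)))=False ((r | q) U (s & r))=False (r | q)=True r=True q=True (s & r)=False s=False (G(p) U (q U p))=True G(p)=True p=True (q U p)=True
Evaluating at position 5: result = False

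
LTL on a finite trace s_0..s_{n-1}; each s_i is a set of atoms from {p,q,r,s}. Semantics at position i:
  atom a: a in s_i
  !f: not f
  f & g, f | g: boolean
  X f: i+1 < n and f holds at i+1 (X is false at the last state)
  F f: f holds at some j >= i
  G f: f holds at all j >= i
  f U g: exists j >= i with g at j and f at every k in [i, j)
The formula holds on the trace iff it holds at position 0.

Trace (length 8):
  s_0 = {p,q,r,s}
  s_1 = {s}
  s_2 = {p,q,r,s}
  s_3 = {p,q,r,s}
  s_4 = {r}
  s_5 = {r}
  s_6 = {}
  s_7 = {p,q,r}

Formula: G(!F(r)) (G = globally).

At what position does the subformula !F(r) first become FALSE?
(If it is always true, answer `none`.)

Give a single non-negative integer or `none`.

s_0={p,q,r,s}: !F(r)=False F(r)=True r=True
s_1={s}: !F(r)=False F(r)=True r=False
s_2={p,q,r,s}: !F(r)=False F(r)=True r=True
s_3={p,q,r,s}: !F(r)=False F(r)=True r=True
s_4={r}: !F(r)=False F(r)=True r=True
s_5={r}: !F(r)=False F(r)=True r=True
s_6={}: !F(r)=False F(r)=True r=False
s_7={p,q,r}: !F(r)=False F(r)=True r=True
G(!F(r)) holds globally = False
First violation at position 0.

Answer: 0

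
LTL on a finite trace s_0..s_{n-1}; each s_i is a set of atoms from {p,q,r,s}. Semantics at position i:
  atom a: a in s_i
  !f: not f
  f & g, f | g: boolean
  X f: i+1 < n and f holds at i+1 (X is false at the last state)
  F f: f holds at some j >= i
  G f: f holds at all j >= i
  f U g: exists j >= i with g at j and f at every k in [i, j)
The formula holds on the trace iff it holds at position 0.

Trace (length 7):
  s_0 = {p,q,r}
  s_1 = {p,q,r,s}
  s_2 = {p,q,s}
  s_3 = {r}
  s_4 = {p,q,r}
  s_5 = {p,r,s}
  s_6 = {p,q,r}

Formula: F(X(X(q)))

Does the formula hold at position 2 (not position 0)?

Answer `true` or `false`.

Answer: true

Derivation:
s_0={p,q,r}: F(X(X(q)))=True X(X(q))=True X(q)=True q=True
s_1={p,q,r,s}: F(X(X(q)))=True X(X(q))=False X(q)=True q=True
s_2={p,q,s}: F(X(X(q)))=True X(X(q))=True X(q)=False q=True
s_3={r}: F(X(X(q)))=True X(X(q))=False X(q)=True q=False
s_4={p,q,r}: F(X(X(q)))=True X(X(q))=True X(q)=False q=True
s_5={p,r,s}: F(X(X(q)))=False X(X(q))=False X(q)=True q=False
s_6={p,q,r}: F(X(X(q)))=False X(X(q))=False X(q)=False q=True
Evaluating at position 2: result = True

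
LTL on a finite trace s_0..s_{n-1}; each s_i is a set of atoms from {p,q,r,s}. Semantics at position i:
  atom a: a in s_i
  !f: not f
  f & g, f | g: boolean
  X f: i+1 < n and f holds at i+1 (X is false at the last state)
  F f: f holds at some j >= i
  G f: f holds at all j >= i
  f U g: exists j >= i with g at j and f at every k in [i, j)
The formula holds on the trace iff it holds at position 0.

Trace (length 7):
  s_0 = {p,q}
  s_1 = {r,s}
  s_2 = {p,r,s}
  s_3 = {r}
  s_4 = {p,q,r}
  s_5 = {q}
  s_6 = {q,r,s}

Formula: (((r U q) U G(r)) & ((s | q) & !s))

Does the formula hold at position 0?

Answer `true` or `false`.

s_0={p,q}: (((r U q) U G(r)) & ((s | q) & !s))=True ((r U q) U G(r))=True (r U q)=True r=False q=True G(r)=False ((s | q) & !s)=True (s | q)=True s=False !s=True
s_1={r,s}: (((r U q) U G(r)) & ((s | q) & !s))=False ((r U q) U G(r))=True (r U q)=True r=True q=False G(r)=False ((s | q) & !s)=False (s | q)=True s=True !s=False
s_2={p,r,s}: (((r U q) U G(r)) & ((s | q) & !s))=False ((r U q) U G(r))=True (r U q)=True r=True q=False G(r)=False ((s | q) & !s)=False (s | q)=True s=True !s=False
s_3={r}: (((r U q) U G(r)) & ((s | q) & !s))=False ((r U q) U G(r))=True (r U q)=True r=True q=False G(r)=False ((s | q) & !s)=False (s | q)=False s=False !s=True
s_4={p,q,r}: (((r U q) U G(r)) & ((s | q) & !s))=True ((r U q) U G(r))=True (r U q)=True r=True q=True G(r)=False ((s | q) & !s)=True (s | q)=True s=False !s=True
s_5={q}: (((r U q) U G(r)) & ((s | q) & !s))=True ((r U q) U G(r))=True (r U q)=True r=False q=True G(r)=False ((s | q) & !s)=True (s | q)=True s=False !s=True
s_6={q,r,s}: (((r U q) U G(r)) & ((s | q) & !s))=False ((r U q) U G(r))=True (r U q)=True r=True q=True G(r)=True ((s | q) & !s)=False (s | q)=True s=True !s=False

Answer: true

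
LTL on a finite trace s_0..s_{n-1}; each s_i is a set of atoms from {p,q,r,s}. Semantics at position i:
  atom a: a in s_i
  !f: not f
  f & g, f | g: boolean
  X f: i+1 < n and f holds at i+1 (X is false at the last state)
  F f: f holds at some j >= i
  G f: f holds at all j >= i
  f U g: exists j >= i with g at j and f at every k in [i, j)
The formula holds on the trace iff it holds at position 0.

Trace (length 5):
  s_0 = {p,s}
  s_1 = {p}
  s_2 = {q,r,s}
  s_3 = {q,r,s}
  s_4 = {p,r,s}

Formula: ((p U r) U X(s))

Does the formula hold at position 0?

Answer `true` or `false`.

s_0={p,s}: ((p U r) U X(s))=True (p U r)=True p=True r=False X(s)=False s=True
s_1={p}: ((p U r) U X(s))=True (p U r)=True p=True r=False X(s)=True s=False
s_2={q,r,s}: ((p U r) U X(s))=True (p U r)=True p=False r=True X(s)=True s=True
s_3={q,r,s}: ((p U r) U X(s))=True (p U r)=True p=False r=True X(s)=True s=True
s_4={p,r,s}: ((p U r) U X(s))=False (p U r)=True p=True r=True X(s)=False s=True

Answer: true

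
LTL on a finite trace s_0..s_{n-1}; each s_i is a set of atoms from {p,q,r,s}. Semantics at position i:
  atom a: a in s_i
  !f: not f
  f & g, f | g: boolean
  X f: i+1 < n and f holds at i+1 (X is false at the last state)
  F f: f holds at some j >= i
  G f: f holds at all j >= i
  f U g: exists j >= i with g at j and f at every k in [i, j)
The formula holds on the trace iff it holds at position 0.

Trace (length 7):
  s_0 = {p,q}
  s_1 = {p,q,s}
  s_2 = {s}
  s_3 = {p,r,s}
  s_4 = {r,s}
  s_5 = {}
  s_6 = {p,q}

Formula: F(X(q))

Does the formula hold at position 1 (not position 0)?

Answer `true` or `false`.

Answer: true

Derivation:
s_0={p,q}: F(X(q))=True X(q)=True q=True
s_1={p,q,s}: F(X(q))=True X(q)=False q=True
s_2={s}: F(X(q))=True X(q)=False q=False
s_3={p,r,s}: F(X(q))=True X(q)=False q=False
s_4={r,s}: F(X(q))=True X(q)=False q=False
s_5={}: F(X(q))=True X(q)=True q=False
s_6={p,q}: F(X(q))=False X(q)=False q=True
Evaluating at position 1: result = True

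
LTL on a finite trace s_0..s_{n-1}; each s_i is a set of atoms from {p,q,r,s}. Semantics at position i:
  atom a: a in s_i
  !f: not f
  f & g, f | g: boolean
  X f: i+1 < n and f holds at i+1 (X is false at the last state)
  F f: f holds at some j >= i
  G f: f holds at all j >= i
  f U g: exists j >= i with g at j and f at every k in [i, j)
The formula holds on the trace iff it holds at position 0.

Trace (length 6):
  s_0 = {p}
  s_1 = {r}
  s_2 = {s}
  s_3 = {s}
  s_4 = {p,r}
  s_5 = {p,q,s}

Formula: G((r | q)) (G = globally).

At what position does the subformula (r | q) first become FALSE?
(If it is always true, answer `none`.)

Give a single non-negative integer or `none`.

Answer: 0

Derivation:
s_0={p}: (r | q)=False r=False q=False
s_1={r}: (r | q)=True r=True q=False
s_2={s}: (r | q)=False r=False q=False
s_3={s}: (r | q)=False r=False q=False
s_4={p,r}: (r | q)=True r=True q=False
s_5={p,q,s}: (r | q)=True r=False q=True
G((r | q)) holds globally = False
First violation at position 0.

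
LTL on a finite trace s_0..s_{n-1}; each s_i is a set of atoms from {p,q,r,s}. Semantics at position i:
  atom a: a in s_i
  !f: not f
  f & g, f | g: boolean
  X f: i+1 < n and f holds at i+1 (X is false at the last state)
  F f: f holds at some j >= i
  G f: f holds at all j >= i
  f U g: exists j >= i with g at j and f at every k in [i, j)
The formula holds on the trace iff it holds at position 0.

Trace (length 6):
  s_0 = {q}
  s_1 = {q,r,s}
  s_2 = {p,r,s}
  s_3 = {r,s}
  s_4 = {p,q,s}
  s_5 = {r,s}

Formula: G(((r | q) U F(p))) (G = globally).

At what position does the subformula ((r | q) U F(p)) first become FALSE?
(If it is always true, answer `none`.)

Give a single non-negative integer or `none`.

s_0={q}: ((r | q) U F(p))=True (r | q)=True r=False q=True F(p)=True p=False
s_1={q,r,s}: ((r | q) U F(p))=True (r | q)=True r=True q=True F(p)=True p=False
s_2={p,r,s}: ((r | q) U F(p))=True (r | q)=True r=True q=False F(p)=True p=True
s_3={r,s}: ((r | q) U F(p))=True (r | q)=True r=True q=False F(p)=True p=False
s_4={p,q,s}: ((r | q) U F(p))=True (r | q)=True r=False q=True F(p)=True p=True
s_5={r,s}: ((r | q) U F(p))=False (r | q)=True r=True q=False F(p)=False p=False
G(((r | q) U F(p))) holds globally = False
First violation at position 5.

Answer: 5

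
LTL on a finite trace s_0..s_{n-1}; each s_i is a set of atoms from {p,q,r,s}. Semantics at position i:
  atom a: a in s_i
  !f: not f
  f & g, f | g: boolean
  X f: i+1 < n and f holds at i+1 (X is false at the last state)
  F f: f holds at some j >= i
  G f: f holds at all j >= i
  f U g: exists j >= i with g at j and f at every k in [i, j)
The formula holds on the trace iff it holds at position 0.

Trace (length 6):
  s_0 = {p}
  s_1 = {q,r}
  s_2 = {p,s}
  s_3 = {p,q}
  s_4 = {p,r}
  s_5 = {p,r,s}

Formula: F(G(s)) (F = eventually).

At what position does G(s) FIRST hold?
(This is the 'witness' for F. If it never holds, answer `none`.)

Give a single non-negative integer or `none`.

Answer: 5

Derivation:
s_0={p}: G(s)=False s=False
s_1={q,r}: G(s)=False s=False
s_2={p,s}: G(s)=False s=True
s_3={p,q}: G(s)=False s=False
s_4={p,r}: G(s)=False s=False
s_5={p,r,s}: G(s)=True s=True
F(G(s)) holds; first witness at position 5.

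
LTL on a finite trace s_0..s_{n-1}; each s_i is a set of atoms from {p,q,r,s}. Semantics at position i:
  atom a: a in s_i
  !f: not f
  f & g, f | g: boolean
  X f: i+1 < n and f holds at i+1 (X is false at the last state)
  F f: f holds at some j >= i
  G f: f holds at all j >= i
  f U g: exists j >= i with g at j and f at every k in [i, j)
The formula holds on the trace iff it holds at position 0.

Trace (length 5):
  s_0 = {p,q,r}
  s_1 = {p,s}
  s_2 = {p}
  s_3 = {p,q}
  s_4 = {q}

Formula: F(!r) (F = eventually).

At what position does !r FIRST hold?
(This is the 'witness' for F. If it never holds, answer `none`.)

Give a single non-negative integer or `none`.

Answer: 1

Derivation:
s_0={p,q,r}: !r=False r=True
s_1={p,s}: !r=True r=False
s_2={p}: !r=True r=False
s_3={p,q}: !r=True r=False
s_4={q}: !r=True r=False
F(!r) holds; first witness at position 1.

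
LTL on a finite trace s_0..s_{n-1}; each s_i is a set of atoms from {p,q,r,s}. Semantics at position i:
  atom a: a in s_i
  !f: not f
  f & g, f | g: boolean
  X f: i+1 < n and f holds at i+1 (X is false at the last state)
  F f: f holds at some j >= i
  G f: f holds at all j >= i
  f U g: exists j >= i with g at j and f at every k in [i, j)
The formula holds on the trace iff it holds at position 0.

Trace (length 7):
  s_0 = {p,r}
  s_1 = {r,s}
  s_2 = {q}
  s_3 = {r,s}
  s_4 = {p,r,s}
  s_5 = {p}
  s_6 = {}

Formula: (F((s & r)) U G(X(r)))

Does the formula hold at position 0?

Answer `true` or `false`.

Answer: false

Derivation:
s_0={p,r}: (F((s & r)) U G(X(r)))=False F((s & r))=True (s & r)=False s=False r=True G(X(r))=False X(r)=True
s_1={r,s}: (F((s & r)) U G(X(r)))=False F((s & r))=True (s & r)=True s=True r=True G(X(r))=False X(r)=False
s_2={q}: (F((s & r)) U G(X(r)))=False F((s & r))=True (s & r)=False s=False r=False G(X(r))=False X(r)=True
s_3={r,s}: (F((s & r)) U G(X(r)))=False F((s & r))=True (s & r)=True s=True r=True G(X(r))=False X(r)=True
s_4={p,r,s}: (F((s & r)) U G(X(r)))=False F((s & r))=True (s & r)=True s=True r=True G(X(r))=False X(r)=False
s_5={p}: (F((s & r)) U G(X(r)))=False F((s & r))=False (s & r)=False s=False r=False G(X(r))=False X(r)=False
s_6={}: (F((s & r)) U G(X(r)))=False F((s & r))=False (s & r)=False s=False r=False G(X(r))=False X(r)=False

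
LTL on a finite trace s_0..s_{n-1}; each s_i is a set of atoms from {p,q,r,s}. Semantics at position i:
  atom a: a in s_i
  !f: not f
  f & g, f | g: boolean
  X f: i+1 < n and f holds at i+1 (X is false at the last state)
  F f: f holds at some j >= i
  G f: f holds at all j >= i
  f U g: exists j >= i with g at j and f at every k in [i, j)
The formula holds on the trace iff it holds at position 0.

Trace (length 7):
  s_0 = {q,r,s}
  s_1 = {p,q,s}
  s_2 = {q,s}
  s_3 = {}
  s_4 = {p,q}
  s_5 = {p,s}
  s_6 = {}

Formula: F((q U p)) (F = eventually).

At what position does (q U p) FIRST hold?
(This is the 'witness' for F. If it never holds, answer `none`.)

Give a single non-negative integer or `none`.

s_0={q,r,s}: (q U p)=True q=True p=False
s_1={p,q,s}: (q U p)=True q=True p=True
s_2={q,s}: (q U p)=False q=True p=False
s_3={}: (q U p)=False q=False p=False
s_4={p,q}: (q U p)=True q=True p=True
s_5={p,s}: (q U p)=True q=False p=True
s_6={}: (q U p)=False q=False p=False
F((q U p)) holds; first witness at position 0.

Answer: 0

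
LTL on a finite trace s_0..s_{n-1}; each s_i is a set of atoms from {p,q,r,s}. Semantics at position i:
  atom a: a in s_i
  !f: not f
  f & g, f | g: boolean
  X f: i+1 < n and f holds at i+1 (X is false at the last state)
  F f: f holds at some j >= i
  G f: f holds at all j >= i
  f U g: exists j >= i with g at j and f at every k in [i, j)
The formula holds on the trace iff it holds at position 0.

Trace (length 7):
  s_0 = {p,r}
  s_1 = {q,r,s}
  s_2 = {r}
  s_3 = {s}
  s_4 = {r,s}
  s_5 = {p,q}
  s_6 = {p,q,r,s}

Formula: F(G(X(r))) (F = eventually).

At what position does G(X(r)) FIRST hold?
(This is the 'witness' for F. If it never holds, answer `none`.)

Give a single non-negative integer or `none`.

s_0={p,r}: G(X(r))=False X(r)=True r=True
s_1={q,r,s}: G(X(r))=False X(r)=True r=True
s_2={r}: G(X(r))=False X(r)=False r=True
s_3={s}: G(X(r))=False X(r)=True r=False
s_4={r,s}: G(X(r))=False X(r)=False r=True
s_5={p,q}: G(X(r))=False X(r)=True r=False
s_6={p,q,r,s}: G(X(r))=False X(r)=False r=True
F(G(X(r))) does not hold (no witness exists).

Answer: none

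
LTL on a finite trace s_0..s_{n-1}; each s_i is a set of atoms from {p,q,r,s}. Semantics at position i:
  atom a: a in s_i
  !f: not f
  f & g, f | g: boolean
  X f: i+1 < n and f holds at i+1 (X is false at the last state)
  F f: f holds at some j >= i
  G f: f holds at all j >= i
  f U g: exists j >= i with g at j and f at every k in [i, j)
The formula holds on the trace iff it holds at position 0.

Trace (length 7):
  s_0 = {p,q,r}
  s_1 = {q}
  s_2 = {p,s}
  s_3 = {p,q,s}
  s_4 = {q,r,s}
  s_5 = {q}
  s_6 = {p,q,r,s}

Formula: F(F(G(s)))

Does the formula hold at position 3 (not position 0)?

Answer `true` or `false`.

s_0={p,q,r}: F(F(G(s)))=True F(G(s))=True G(s)=False s=False
s_1={q}: F(F(G(s)))=True F(G(s))=True G(s)=False s=False
s_2={p,s}: F(F(G(s)))=True F(G(s))=True G(s)=False s=True
s_3={p,q,s}: F(F(G(s)))=True F(G(s))=True G(s)=False s=True
s_4={q,r,s}: F(F(G(s)))=True F(G(s))=True G(s)=False s=True
s_5={q}: F(F(G(s)))=True F(G(s))=True G(s)=False s=False
s_6={p,q,r,s}: F(F(G(s)))=True F(G(s))=True G(s)=True s=True
Evaluating at position 3: result = True

Answer: true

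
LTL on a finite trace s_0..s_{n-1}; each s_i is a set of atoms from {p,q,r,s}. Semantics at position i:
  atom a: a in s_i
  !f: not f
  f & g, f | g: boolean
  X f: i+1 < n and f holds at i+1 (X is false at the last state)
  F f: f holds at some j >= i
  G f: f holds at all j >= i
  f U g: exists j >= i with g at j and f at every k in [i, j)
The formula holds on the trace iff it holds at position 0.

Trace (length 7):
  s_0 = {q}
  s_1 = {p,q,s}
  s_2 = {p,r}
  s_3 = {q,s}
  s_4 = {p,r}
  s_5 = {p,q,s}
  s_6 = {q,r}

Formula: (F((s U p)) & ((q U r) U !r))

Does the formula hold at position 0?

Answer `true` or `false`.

s_0={q}: (F((s U p)) & ((q U r) U !r))=True F((s U p))=True (s U p)=False s=False p=False ((q U r) U !r)=True (q U r)=True q=True r=False !r=True
s_1={p,q,s}: (F((s U p)) & ((q U r) U !r))=True F((s U p))=True (s U p)=True s=True p=True ((q U r) U !r)=True (q U r)=True q=True r=False !r=True
s_2={p,r}: (F((s U p)) & ((q U r) U !r))=True F((s U p))=True (s U p)=True s=False p=True ((q U r) U !r)=True (q U r)=True q=False r=True !r=False
s_3={q,s}: (F((s U p)) & ((q U r) U !r))=True F((s U p))=True (s U p)=True s=True p=False ((q U r) U !r)=True (q U r)=True q=True r=False !r=True
s_4={p,r}: (F((s U p)) & ((q U r) U !r))=True F((s U p))=True (s U p)=True s=False p=True ((q U r) U !r)=True (q U r)=True q=False r=True !r=False
s_5={p,q,s}: (F((s U p)) & ((q U r) U !r))=True F((s U p))=True (s U p)=True s=True p=True ((q U r) U !r)=True (q U r)=True q=True r=False !r=True
s_6={q,r}: (F((s U p)) & ((q U r) U !r))=False F((s U p))=False (s U p)=False s=False p=False ((q U r) U !r)=False (q U r)=True q=True r=True !r=False

Answer: true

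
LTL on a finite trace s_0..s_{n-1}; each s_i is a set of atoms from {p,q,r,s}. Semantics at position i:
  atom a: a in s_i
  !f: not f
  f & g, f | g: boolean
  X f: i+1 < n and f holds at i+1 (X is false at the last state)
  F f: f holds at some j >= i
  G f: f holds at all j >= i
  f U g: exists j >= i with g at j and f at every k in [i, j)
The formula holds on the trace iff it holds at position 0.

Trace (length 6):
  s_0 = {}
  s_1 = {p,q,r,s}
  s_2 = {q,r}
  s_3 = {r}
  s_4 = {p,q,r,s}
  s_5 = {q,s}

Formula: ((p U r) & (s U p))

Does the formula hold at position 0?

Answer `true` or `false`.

s_0={}: ((p U r) & (s U p))=False (p U r)=False p=False r=False (s U p)=False s=False
s_1={p,q,r,s}: ((p U r) & (s U p))=True (p U r)=True p=True r=True (s U p)=True s=True
s_2={q,r}: ((p U r) & (s U p))=False (p U r)=True p=False r=True (s U p)=False s=False
s_3={r}: ((p U r) & (s U p))=False (p U r)=True p=False r=True (s U p)=False s=False
s_4={p,q,r,s}: ((p U r) & (s U p))=True (p U r)=True p=True r=True (s U p)=True s=True
s_5={q,s}: ((p U r) & (s U p))=False (p U r)=False p=False r=False (s U p)=False s=True

Answer: false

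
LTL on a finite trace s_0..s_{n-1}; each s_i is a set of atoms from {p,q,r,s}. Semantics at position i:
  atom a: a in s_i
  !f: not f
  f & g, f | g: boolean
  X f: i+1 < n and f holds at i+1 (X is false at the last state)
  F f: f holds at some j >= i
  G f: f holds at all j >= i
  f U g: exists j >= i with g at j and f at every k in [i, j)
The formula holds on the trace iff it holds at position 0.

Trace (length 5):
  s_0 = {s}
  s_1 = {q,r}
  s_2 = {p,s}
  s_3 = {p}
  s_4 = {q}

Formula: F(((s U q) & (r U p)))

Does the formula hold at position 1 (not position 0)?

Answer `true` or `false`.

s_0={s}: F(((s U q) & (r U p)))=True ((s U q) & (r U p))=False (s U q)=True s=True q=False (r U p)=False r=False p=False
s_1={q,r}: F(((s U q) & (r U p)))=True ((s U q) & (r U p))=True (s U q)=True s=False q=True (r U p)=True r=True p=False
s_2={p,s}: F(((s U q) & (r U p)))=False ((s U q) & (r U p))=False (s U q)=False s=True q=False (r U p)=True r=False p=True
s_3={p}: F(((s U q) & (r U p)))=False ((s U q) & (r U p))=False (s U q)=False s=False q=False (r U p)=True r=False p=True
s_4={q}: F(((s U q) & (r U p)))=False ((s U q) & (r U p))=False (s U q)=True s=False q=True (r U p)=False r=False p=False
Evaluating at position 1: result = True

Answer: true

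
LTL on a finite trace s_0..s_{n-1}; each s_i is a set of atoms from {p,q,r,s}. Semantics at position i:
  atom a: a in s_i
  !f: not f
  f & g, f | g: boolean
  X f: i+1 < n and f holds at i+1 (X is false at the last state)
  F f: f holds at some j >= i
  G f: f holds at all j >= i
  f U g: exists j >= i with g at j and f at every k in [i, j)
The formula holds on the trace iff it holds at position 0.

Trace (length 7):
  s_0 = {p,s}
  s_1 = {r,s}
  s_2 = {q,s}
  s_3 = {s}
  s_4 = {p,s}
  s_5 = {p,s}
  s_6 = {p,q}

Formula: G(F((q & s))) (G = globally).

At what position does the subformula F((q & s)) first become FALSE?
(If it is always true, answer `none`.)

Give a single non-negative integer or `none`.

s_0={p,s}: F((q & s))=True (q & s)=False q=False s=True
s_1={r,s}: F((q & s))=True (q & s)=False q=False s=True
s_2={q,s}: F((q & s))=True (q & s)=True q=True s=True
s_3={s}: F((q & s))=False (q & s)=False q=False s=True
s_4={p,s}: F((q & s))=False (q & s)=False q=False s=True
s_5={p,s}: F((q & s))=False (q & s)=False q=False s=True
s_6={p,q}: F((q & s))=False (q & s)=False q=True s=False
G(F((q & s))) holds globally = False
First violation at position 3.

Answer: 3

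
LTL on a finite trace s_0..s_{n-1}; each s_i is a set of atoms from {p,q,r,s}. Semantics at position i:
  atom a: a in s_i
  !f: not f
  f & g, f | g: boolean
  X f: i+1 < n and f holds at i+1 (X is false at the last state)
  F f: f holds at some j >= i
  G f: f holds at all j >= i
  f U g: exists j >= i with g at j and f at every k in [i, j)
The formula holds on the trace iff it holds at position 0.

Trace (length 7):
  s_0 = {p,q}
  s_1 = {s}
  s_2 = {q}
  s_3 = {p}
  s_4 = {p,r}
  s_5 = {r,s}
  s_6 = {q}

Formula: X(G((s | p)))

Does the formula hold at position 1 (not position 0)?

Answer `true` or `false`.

s_0={p,q}: X(G((s | p)))=False G((s | p))=False (s | p)=True s=False p=True
s_1={s}: X(G((s | p)))=False G((s | p))=False (s | p)=True s=True p=False
s_2={q}: X(G((s | p)))=False G((s | p))=False (s | p)=False s=False p=False
s_3={p}: X(G((s | p)))=False G((s | p))=False (s | p)=True s=False p=True
s_4={p,r}: X(G((s | p)))=False G((s | p))=False (s | p)=True s=False p=True
s_5={r,s}: X(G((s | p)))=False G((s | p))=False (s | p)=True s=True p=False
s_6={q}: X(G((s | p)))=False G((s | p))=False (s | p)=False s=False p=False
Evaluating at position 1: result = False

Answer: false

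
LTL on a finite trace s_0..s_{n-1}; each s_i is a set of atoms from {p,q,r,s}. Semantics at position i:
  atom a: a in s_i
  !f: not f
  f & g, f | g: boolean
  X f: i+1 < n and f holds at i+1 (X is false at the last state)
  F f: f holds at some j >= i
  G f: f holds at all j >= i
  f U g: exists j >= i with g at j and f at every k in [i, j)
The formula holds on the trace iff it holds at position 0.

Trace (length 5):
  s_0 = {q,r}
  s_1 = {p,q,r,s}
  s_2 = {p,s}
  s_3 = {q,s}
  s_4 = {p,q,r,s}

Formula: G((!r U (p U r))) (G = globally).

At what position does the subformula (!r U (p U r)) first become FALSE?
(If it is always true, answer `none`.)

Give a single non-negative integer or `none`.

Answer: none

Derivation:
s_0={q,r}: (!r U (p U r))=True !r=False r=True (p U r)=True p=False
s_1={p,q,r,s}: (!r U (p U r))=True !r=False r=True (p U r)=True p=True
s_2={p,s}: (!r U (p U r))=True !r=True r=False (p U r)=False p=True
s_3={q,s}: (!r U (p U r))=True !r=True r=False (p U r)=False p=False
s_4={p,q,r,s}: (!r U (p U r))=True !r=False r=True (p U r)=True p=True
G((!r U (p U r))) holds globally = True
No violation — formula holds at every position.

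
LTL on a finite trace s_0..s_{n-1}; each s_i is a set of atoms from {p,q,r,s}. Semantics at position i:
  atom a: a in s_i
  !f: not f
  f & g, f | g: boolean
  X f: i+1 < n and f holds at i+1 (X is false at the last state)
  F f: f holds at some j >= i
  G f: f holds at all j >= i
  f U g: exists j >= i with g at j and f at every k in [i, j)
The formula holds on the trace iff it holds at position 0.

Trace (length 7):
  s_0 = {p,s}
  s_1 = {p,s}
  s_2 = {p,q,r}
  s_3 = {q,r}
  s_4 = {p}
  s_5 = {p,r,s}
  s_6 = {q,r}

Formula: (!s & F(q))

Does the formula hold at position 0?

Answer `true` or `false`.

s_0={p,s}: (!s & F(q))=False !s=False s=True F(q)=True q=False
s_1={p,s}: (!s & F(q))=False !s=False s=True F(q)=True q=False
s_2={p,q,r}: (!s & F(q))=True !s=True s=False F(q)=True q=True
s_3={q,r}: (!s & F(q))=True !s=True s=False F(q)=True q=True
s_4={p}: (!s & F(q))=True !s=True s=False F(q)=True q=False
s_5={p,r,s}: (!s & F(q))=False !s=False s=True F(q)=True q=False
s_6={q,r}: (!s & F(q))=True !s=True s=False F(q)=True q=True

Answer: false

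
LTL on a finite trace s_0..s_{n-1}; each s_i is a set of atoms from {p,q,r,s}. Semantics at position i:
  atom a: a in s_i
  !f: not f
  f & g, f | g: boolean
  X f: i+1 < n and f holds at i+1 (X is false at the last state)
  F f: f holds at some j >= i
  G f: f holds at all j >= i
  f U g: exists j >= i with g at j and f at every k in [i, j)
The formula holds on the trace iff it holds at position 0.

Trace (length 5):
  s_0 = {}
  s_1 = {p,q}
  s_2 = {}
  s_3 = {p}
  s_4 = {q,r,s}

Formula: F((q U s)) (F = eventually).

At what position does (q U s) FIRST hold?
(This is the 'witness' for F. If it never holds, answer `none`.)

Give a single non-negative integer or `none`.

s_0={}: (q U s)=False q=False s=False
s_1={p,q}: (q U s)=False q=True s=False
s_2={}: (q U s)=False q=False s=False
s_3={p}: (q U s)=False q=False s=False
s_4={q,r,s}: (q U s)=True q=True s=True
F((q U s)) holds; first witness at position 4.

Answer: 4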